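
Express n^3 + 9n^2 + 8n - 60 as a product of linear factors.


Try integer roots (divisors of -60). n=2: p(2)=0.
Divide out (n - 2): quotient is n^2 + 11n + 30.
Factor the quadratic: (n + 5)(n + 6)
Result: (n - 2)(n + 5)(n + 6)


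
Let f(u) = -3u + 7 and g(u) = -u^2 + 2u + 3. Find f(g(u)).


Substitute g(u) into f:
f(g(u)) = -3*(-u^2 + 2u + 3) + 7
Expand and combine: 3u^2 - 6u - 2


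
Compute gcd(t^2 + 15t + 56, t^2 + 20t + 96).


Factor each:
  t^2 + 15t + 56 = (t + 8)(t + 7)
  t^2 + 20t + 96 = (t + 8)(t + 12)
Common monic factor: t + 8


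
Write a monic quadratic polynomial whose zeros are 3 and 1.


p(z) = (z - 3)(z - 1)
Expand: z^2 - 4z + 3


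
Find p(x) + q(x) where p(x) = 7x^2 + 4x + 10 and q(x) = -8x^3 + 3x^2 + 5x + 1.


Align terms by degree and add:
  7x^2 + 4x + 10
  -8x^3 + 3x^2 + 5x + 1
= -8x^3 + 10x^2 + 9x + 11


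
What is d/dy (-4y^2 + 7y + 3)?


Apply the power rule term by term:
  d/dy(-4y^2) = -8y
  d/dy(7y) = 7
  d/dy(3) = 0
p'(y) = -8y + 7


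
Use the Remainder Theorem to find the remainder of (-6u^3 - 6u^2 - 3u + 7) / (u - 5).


By the Remainder Theorem, the remainder equals p(5):
  -6*(5)^3 = -750
  -6*(5)^2 = -150
  -3*(5)^1 = -15
  constant: 7
Sum: -750 - 150 - 15 + 7 = -908


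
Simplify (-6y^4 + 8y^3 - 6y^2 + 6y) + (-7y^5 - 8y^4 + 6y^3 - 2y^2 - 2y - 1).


Align terms by degree and add:
  -6y^4 + 8y^3 - 6y^2 + 6y
  -7y^5 - 8y^4 + 6y^3 - 2y^2 - 2y - 1
= -7y^5 - 14y^4 + 14y^3 - 8y^2 + 4y - 1


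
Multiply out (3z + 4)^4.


Expand (3z + 4)^4 by repeated multiplication:
  (3z + 4)^2 = 9z^2 + 24z + 16
  (3z + 4)^3 = 27z^3 + 108z^2 + 144z + 64
= 81z^4 + 432z^3 + 864z^2 + 768z + 256


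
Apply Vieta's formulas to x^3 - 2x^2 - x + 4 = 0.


Monic cubic x^3+bx^2+cx+d=0: sum=-b, pairwise sum=c, product=-d.
b=-2, c=-1, d=4
r1+r2+r3 = 2
r1r2+r1r3+r2r3 = -1
r1r2r3 = -4


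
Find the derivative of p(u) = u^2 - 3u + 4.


Apply the power rule term by term:
  d/du(u^2) = 2u
  d/du(-3u) = -3
  d/du(4) = 0
p'(u) = 2u - 3


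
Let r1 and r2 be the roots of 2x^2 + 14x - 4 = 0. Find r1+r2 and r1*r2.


For ax^2+bx+c=0: sum = -b/a, product = c/a.
a=2, b=14, c=-4
Sum = -(14)/2 = -7
Product = (-4)/2 = -2


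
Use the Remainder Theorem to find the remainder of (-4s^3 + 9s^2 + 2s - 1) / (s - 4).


By the Remainder Theorem, the remainder equals p(4):
  -4*(4)^3 = -256
  9*(4)^2 = 144
  2*(4)^1 = 8
  constant: -1
Sum: -256 + 144 + 8 - 1 = -105


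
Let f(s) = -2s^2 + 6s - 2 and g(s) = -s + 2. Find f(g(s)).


Substitute g(s) into f:
f(g(s)) = -2*(-s + 2)^2 + 6*(-s + 2) + (-2)
(-s + 2)^2 = s^2 - 4s + 4
Expand and combine: -2s^2 + 2s + 2


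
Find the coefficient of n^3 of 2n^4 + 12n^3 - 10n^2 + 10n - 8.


Read off the coefficient of n^3: 12


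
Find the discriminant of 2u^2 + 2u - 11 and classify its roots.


D = b^2 - 4ac = (2)^2 - 4(2)(-11) = 4 + 88 = 92
Since D > 0: two distinct irrational roots


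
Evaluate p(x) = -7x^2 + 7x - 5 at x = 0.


Using direct substitution:
  -7 * (0)^2 = 0
  7 * (0)^1 = 0
  constant: -5
Sum = 0 + 0 - 5 = -5


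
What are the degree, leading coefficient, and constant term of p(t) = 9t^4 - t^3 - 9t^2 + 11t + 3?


Highest power of t is 4, with coefficient 9. Constant term is 3.
Degree = 4, leading coefficient = 9, constant term = 3


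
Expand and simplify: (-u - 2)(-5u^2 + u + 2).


Distribute each term of the first polynomial:
  (-u)(-5u^2 + u + 2) = 5u^3 - u^2 - 2u
  (-2)(-5u^2 + u + 2) = 10u^2 - 2u - 4
Sum: 5u^3 + 9u^2 - 4u - 4


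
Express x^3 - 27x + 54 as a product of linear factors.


Try integer roots (divisors of 54). x=3: p(3)=0.
Divide out (x - 3): quotient is x^2 + 3x - 18.
Factor the quadratic: (x - 3)(x + 6)
Result: (x - 3)(x - 3)(x + 6)


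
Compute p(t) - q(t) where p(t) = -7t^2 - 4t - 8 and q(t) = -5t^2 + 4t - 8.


Distribute the minus sign:
  (-7t^2 - 4t - 8)
- (-5t^2 + 4t - 8)
Negate second polynomial: 5t^2 - 4t + 8
Add: -2t^2 - 8t


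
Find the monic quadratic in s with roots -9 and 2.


p(s) = (s + 9)(s - 2)
Expand: s^2 + 7s - 18


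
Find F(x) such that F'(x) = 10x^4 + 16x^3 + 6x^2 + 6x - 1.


Reverse power rule on each term:
  ∫ 10x^4 dx = 2x^5
  ∫ 16x^3 dx = 4x^4
  ∫ 6x^2 dx = 2x^3
  ∫ 6x dx = 3x^2
  ∫ -1 dx = -x
F(x) = 2x^5 + 4x^4 + 2x^3 + 3x^2 - x + C


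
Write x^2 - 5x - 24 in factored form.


Roots satisfy r1 + r2 = -b/a = 5 and r1*r2 = c/a = -24.
So r1 = -3, r2 = 8.
x^2 - 5x - 24 = (x - r1)(x - r2) = (x + 3)(x - 8)


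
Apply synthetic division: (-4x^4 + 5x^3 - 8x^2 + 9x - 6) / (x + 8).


Synthetic division with c = -8. Coefficients: -4, 5, -8, 9, -6
Bring down -4.
  -4 * -8 = 32; 32 + 5 = 37
  37 * -8 = -296; -296 - 8 = -304
  -304 * -8 = 2432; 2432 + 9 = 2441
  2441 * -8 = -19528; -19528 - 6 = -19534
Quotient: -4x^3 + 37x^2 - 304x + 2441, Remainder: -19534


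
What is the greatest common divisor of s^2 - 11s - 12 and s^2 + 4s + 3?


Factor each:
  s^2 - 11s - 12 = (s + 1)(s - 12)
  s^2 + 4s + 3 = (s + 1)(s + 3)
Common monic factor: s + 1


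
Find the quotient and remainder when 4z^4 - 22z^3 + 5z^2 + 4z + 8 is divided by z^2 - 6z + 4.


(4z^4 - 22z^3 + 5z^2 + 4z + 8) / (z^2 - 6z + 4)
Step 1: 4z^2 * (z^2 - 6z + 4) = 4z^4 - 24z^3 + 16z^2; subtract.
Step 2: 2z * (z^2 - 6z + 4) = 2z^3 - 12z^2 + 8z; subtract.
Step 3: 1 * (z^2 - 6z + 4) = z^2 - 6z + 4; subtract.
Quotient: 4z^2 + 2z + 1, Remainder: 2z + 4


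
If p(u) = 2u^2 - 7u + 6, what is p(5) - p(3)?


p(5) = 21
p(3) = 3
p(5) - p(3) = 21 - 3 = 18


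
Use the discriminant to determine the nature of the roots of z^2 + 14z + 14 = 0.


D = b^2 - 4ac = (14)^2 - 4(1)(14) = 196 - 56 = 140
Since D > 0: two distinct irrational roots


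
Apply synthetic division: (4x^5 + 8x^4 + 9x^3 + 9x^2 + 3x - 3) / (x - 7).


Synthetic division with c = 7. Coefficients: 4, 8, 9, 9, 3, -3
Bring down 4.
  4 * 7 = 28; 28 + 8 = 36
  36 * 7 = 252; 252 + 9 = 261
  261 * 7 = 1827; 1827 + 9 = 1836
  1836 * 7 = 12852; 12852 + 3 = 12855
  12855 * 7 = 89985; 89985 - 3 = 89982
Quotient: 4x^4 + 36x^3 + 261x^2 + 1836x + 12855, Remainder: 89982


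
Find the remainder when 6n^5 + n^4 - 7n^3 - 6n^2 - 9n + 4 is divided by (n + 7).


By the Remainder Theorem, the remainder equals p(-7):
  6*(-7)^5 = -100842
  1*(-7)^4 = 2401
  -7*(-7)^3 = 2401
  -6*(-7)^2 = -294
  -9*(-7)^1 = 63
  constant: 4
Sum: -100842 + 2401 + 2401 - 294 + 63 + 4 = -96267


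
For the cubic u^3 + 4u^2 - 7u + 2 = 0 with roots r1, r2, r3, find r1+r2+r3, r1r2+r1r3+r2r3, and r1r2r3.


Monic cubic u^3+bu^2+cu+d=0: sum=-b, pairwise sum=c, product=-d.
b=4, c=-7, d=2
r1+r2+r3 = -4
r1r2+r1r3+r2r3 = -7
r1r2r3 = -2


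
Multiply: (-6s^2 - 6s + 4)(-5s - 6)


Distribute each term of the first polynomial:
  (-6s^2)(-5s - 6) = 30s^3 + 36s^2
  (-6s)(-5s - 6) = 30s^2 + 36s
  (4)(-5s - 6) = -20s - 24
Sum: 30s^3 + 66s^2 + 16s - 24


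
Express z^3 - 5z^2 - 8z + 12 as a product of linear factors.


Try integer roots (divisors of 12). z=6: p(6)=0.
Divide out (z - 6): quotient is z^2 + z - 2.
Factor the quadratic: (z - 1)(z + 2)
Result: (z - 6)(z - 1)(z + 2)


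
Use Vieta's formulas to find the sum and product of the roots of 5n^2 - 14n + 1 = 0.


For an^2+bn+c=0: sum = -b/a, product = c/a.
a=5, b=-14, c=1
Sum = -(-14)/5 = 14/5
Product = (1)/5 = 1/5


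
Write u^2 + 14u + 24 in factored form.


Roots satisfy r1 + r2 = -b/a = -14 and r1*r2 = c/a = 24.
So r1 = -12, r2 = -2.
u^2 + 14u + 24 = (u - r1)(u - r2) = (u + 12)(u + 2)


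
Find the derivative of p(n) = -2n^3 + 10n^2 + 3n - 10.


Apply the power rule term by term:
  d/dn(-2n^3) = -6n^2
  d/dn(10n^2) = 20n
  d/dn(3n) = 3
  d/dn(-10) = 0
p'(n) = -6n^2 + 20n + 3


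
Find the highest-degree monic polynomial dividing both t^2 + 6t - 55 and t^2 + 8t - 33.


Factor each:
  t^2 + 6t - 55 = (t + 11)(t - 5)
  t^2 + 8t - 33 = (t + 11)(t - 3)
Common monic factor: t + 11


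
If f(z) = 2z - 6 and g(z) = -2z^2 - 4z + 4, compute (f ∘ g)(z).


Substitute g(z) into f:
f(g(z)) = 2*(-2z^2 - 4z + 4) + (-6)
Expand and combine: -4z^2 - 8z + 2


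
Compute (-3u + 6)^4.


Expand (-3u + 6)^4 by repeated multiplication:
  (-3u + 6)^2 = 9u^2 - 36u + 36
  (-3u + 6)^3 = -27u^3 + 162u^2 - 324u + 216
= 81u^4 - 648u^3 + 1944u^2 - 2592u + 1296


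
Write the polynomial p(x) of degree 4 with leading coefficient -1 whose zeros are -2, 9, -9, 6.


p(x) = -(x + 2)(x - 9)(x + 9)(x - 6)
Expand: -x^4 + 4x^3 + 93x^2 - 324x - 972


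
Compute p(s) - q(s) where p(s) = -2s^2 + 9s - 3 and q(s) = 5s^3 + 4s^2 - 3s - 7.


Distribute the minus sign:
  (-2s^2 + 9s - 3)
- (5s^3 + 4s^2 - 3s - 7)
Negate second polynomial: -5s^3 - 4s^2 + 3s + 7
Add: -5s^3 - 6s^2 + 12s + 4


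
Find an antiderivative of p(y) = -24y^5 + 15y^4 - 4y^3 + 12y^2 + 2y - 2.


Reverse power rule on each term:
  ∫ -24y^5 dy = -4y^6
  ∫ 15y^4 dy = 3y^5
  ∫ -4y^3 dy = -y^4
  ∫ 12y^2 dy = 4y^3
  ∫ 2y dy = y^2
  ∫ -2 dy = -2y
F(y) = -4y^6 + 3y^5 - y^4 + 4y^3 + y^2 - 2y + C


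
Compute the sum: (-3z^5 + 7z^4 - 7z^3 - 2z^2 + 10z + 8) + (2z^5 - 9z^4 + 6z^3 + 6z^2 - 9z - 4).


Align terms by degree and add:
  -3z^5 + 7z^4 - 7z^3 - 2z^2 + 10z + 8
+ 2z^5 - 9z^4 + 6z^3 + 6z^2 - 9z - 4
= -z^5 - 2z^4 - z^3 + 4z^2 + z + 4


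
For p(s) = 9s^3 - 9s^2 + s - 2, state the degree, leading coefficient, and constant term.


Highest power of s is 3, with coefficient 9. Constant term is -2.
Degree = 3, leading coefficient = 9, constant term = -2


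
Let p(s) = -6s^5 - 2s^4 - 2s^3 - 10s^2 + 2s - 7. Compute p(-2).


Using direct substitution:
  -6 * (-2)^5 = 192
  -2 * (-2)^4 = -32
  -2 * (-2)^3 = 16
  -10 * (-2)^2 = -40
  2 * (-2)^1 = -4
  constant: -7
Sum = 192 - 32 + 16 - 40 - 4 - 7 = 125


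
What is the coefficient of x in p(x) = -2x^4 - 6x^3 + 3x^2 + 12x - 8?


Read off the coefficient of x: 12


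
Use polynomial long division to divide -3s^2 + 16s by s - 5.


(-3s^2 + 16s) / (s - 5)
Step 1: -3s * (s - 5) = -3s^2 + 15s; subtract.
Step 2: 1 * (s - 5) = s - 5; subtract.
Quotient: -3s + 1, Remainder: 5


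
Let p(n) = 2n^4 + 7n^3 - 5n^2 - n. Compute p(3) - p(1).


p(3) = 303
p(1) = 3
p(3) - p(1) = 303 - 3 = 300


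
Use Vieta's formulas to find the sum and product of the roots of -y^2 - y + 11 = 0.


For ay^2+by+c=0: sum = -b/a, product = c/a.
a=-1, b=-1, c=11
Sum = -(-1)/-1 = -1
Product = (11)/-1 = -11


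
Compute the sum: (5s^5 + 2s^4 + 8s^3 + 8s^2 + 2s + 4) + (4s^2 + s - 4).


Align terms by degree and add:
  5s^5 + 2s^4 + 8s^3 + 8s^2 + 2s + 4
+ 4s^2 + s - 4
= 5s^5 + 2s^4 + 8s^3 + 12s^2 + 3s


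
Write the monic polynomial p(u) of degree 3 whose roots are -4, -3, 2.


p(u) = (u + 4)(u + 3)(u - 2)
Expand: u^3 + 5u^2 - 2u - 24


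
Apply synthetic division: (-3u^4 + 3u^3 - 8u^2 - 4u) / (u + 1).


Synthetic division with c = -1. Coefficients: -3, 3, -8, -4, 0
Bring down -3.
  -3 * -1 = 3; 3 + 3 = 6
  6 * -1 = -6; -6 - 8 = -14
  -14 * -1 = 14; 14 - 4 = 10
  10 * -1 = -10; -10 + 0 = -10
Quotient: -3u^3 + 6u^2 - 14u + 10, Remainder: -10


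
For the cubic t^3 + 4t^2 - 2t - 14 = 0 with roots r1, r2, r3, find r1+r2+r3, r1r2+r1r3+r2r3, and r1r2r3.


Monic cubic t^3+bt^2+ct+d=0: sum=-b, pairwise sum=c, product=-d.
b=4, c=-2, d=-14
r1+r2+r3 = -4
r1r2+r1r3+r2r3 = -2
r1r2r3 = 14


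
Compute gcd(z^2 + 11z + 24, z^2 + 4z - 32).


Factor each:
  z^2 + 11z + 24 = (z + 8)(z + 3)
  z^2 + 4z - 32 = (z + 8)(z - 4)
Common monic factor: z + 8


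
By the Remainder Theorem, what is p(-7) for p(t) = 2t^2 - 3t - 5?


By the Remainder Theorem, the remainder equals p(-7):
  2*(-7)^2 = 98
  -3*(-7)^1 = 21
  constant: -5
Sum: 98 + 21 - 5 = 114


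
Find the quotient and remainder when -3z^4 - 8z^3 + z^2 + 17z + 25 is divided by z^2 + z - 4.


(-3z^4 - 8z^3 + z^2 + 17z + 25) / (z^2 + z - 4)
Step 1: -3z^2 * (z^2 + z - 4) = -3z^4 - 3z^3 + 12z^2; subtract.
Step 2: -5z * (z^2 + z - 4) = -5z^3 - 5z^2 + 20z; subtract.
Step 3: -6 * (z^2 + z - 4) = -6z^2 - 6z + 24; subtract.
Quotient: -3z^2 - 5z - 6, Remainder: 3z + 1


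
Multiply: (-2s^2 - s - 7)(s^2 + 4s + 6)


Distribute each term of the first polynomial:
  (-2s^2)(s^2 + 4s + 6) = -2s^4 - 8s^3 - 12s^2
  (-s)(s^2 + 4s + 6) = -s^3 - 4s^2 - 6s
  (-7)(s^2 + 4s + 6) = -7s^2 - 28s - 42
Sum: -2s^4 - 9s^3 - 23s^2 - 34s - 42


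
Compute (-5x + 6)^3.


Expand (-5x + 6)^3 by repeated multiplication:
  (-5x + 6)^2 = 25x^2 - 60x + 36
= -125x^3 + 450x^2 - 540x + 216


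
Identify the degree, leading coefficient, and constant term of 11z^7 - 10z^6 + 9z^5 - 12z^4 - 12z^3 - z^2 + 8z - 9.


Highest power of z is 7, with coefficient 11. Constant term is -9.
Degree = 7, leading coefficient = 11, constant term = -9


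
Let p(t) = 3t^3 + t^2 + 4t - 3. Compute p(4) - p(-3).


p(4) = 221
p(-3) = -87
p(4) - p(-3) = 221 + 87 = 308


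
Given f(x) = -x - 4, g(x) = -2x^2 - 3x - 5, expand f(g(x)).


Substitute g(x) into f:
f(g(x)) = -1*(-2x^2 - 3x - 5) + (-4)
Expand and combine: 2x^2 + 3x + 1


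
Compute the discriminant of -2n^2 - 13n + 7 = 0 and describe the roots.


D = b^2 - 4ac = (-13)^2 - 4(-2)(7) = 169 + 56 = 225
Since D > 0: two distinct rational roots


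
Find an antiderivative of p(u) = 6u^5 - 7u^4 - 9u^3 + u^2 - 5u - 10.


Reverse power rule on each term:
  ∫ 6u^5 du = u^6
  ∫ -7u^4 du = -(7/5)u^5
  ∫ -9u^3 du = -(9/4)u^4
  ∫ u^2 du = (1/3)u^3
  ∫ -5u du = -(5/2)u^2
  ∫ -10 du = -10u
F(u) = u^6 - (7/5)u^5 - (9/4)u^4 + (1/3)u^3 - (5/2)u^2 - 10u + C


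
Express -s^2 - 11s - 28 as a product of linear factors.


Roots satisfy r1 + r2 = -b/a = -11 and r1*r2 = c/a = 28.
So r1 = -7, r2 = -4.
-s^2 - 11s - 28 = -(s - r1)(s - r2) = -(s + 7)(s + 4)


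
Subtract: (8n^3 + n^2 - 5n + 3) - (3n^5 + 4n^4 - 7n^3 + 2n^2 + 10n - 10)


Distribute the minus sign:
  (8n^3 + n^2 - 5n + 3)
- (3n^5 + 4n^4 - 7n^3 + 2n^2 + 10n - 10)
Negate second polynomial: -3n^5 - 4n^4 + 7n^3 - 2n^2 - 10n + 10
Add: -3n^5 - 4n^4 + 15n^3 - n^2 - 15n + 13


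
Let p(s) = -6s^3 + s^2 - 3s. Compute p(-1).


Using direct substitution:
  -6 * (-1)^3 = 6
  1 * (-1)^2 = 1
  -3 * (-1)^1 = 3
  constant: 0
Sum = 6 + 1 + 3 + 0 = 10


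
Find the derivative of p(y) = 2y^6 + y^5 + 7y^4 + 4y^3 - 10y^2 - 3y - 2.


Apply the power rule term by term:
  d/dy(2y^6) = 12y^5
  d/dy(y^5) = 5y^4
  d/dy(7y^4) = 28y^3
  d/dy(4y^3) = 12y^2
  d/dy(-10y^2) = -20y
  d/dy(-3y) = -3
  d/dy(-2) = 0
p'(y) = 12y^5 + 5y^4 + 28y^3 + 12y^2 - 20y - 3


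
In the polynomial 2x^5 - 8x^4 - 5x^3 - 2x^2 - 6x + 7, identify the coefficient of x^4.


Read off the coefficient of x^4: -8


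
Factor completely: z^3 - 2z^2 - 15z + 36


Try integer roots (divisors of 36). z=3: p(3)=0.
Divide out (z - 3): quotient is z^2 + z - 12.
Factor the quadratic: (z + 4)(z - 3)
Result: (z - 3)(z + 4)(z - 3)


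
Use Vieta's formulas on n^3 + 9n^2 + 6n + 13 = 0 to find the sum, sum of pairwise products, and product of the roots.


Monic cubic n^3+bn^2+cn+d=0: sum=-b, pairwise sum=c, product=-d.
b=9, c=6, d=13
r1+r2+r3 = -9
r1r2+r1r3+r2r3 = 6
r1r2r3 = -13


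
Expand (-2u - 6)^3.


Expand (-2u - 6)^3 by repeated multiplication:
  (-2u - 6)^2 = 4u^2 + 24u + 36
= -8u^3 - 72u^2 - 216u - 216


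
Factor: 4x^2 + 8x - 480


Roots satisfy r1 + r2 = -b/a = -2 and r1*r2 = c/a = -120.
So r1 = -12, r2 = 10.
4x^2 + 8x - 480 = 4(x - r1)(x - r2) = 4(x + 12)(x - 10)


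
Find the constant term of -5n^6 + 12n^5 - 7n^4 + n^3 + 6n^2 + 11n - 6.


Read off the constant term: -6


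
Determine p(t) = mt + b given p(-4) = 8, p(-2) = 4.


p(t) = mt + b. Using p(-4)=8, p(-2)=4:
m = (8 - 4)/(-4 + 2) = 4/-2 = -2
b = 8 - m*(-4) = 8 - 8 = 0
p(t) = -2t


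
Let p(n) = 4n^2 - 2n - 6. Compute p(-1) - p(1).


p(-1) = 0
p(1) = -4
p(-1) - p(1) = 0 + 4 = 4


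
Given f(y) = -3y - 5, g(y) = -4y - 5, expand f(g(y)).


Substitute g(y) into f:
f(g(y)) = -3*(-4y - 5) + (-5)
Expand and combine: 12y + 10


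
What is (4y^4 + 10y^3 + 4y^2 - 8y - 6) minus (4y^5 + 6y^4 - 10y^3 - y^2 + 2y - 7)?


Distribute the minus sign:
  (4y^4 + 10y^3 + 4y^2 - 8y - 6)
- (4y^5 + 6y^4 - 10y^3 - y^2 + 2y - 7)
Negate second polynomial: -4y^5 - 6y^4 + 10y^3 + y^2 - 2y + 7
Add: -4y^5 - 2y^4 + 20y^3 + 5y^2 - 10y + 1


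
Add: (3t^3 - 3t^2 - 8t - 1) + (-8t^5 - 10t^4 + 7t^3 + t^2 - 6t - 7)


Align terms by degree and add:
  3t^3 - 3t^2 - 8t - 1
  -8t^5 - 10t^4 + 7t^3 + t^2 - 6t - 7
= -8t^5 - 10t^4 + 10t^3 - 2t^2 - 14t - 8


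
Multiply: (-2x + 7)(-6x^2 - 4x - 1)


Distribute each term of the first polynomial:
  (-2x)(-6x^2 - 4x - 1) = 12x^3 + 8x^2 + 2x
  (7)(-6x^2 - 4x - 1) = -42x^2 - 28x - 7
Sum: 12x^3 - 34x^2 - 26x - 7


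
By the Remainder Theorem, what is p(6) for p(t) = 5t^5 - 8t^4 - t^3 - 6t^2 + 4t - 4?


By the Remainder Theorem, the remainder equals p(6):
  5*(6)^5 = 38880
  -8*(6)^4 = -10368
  -1*(6)^3 = -216
  -6*(6)^2 = -216
  4*(6)^1 = 24
  constant: -4
Sum: 38880 - 10368 - 216 - 216 + 24 - 4 = 28100


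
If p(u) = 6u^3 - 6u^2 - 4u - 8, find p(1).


Using direct substitution:
  6 * (1)^3 = 6
  -6 * (1)^2 = -6
  -4 * (1)^1 = -4
  constant: -8
Sum = 6 - 6 - 4 - 8 = -12


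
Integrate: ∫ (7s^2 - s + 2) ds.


Reverse power rule on each term:
  ∫ 7s^2 ds = (7/3)s^3
  ∫ -s ds = -(1/2)s^2
  ∫ 2 ds = 2s
F(s) = (7/3)s^3 - (1/2)s^2 + 2s + C


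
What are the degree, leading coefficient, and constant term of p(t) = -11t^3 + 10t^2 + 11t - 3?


Highest power of t is 3, with coefficient -11. Constant term is -3.
Degree = 3, leading coefficient = -11, constant term = -3


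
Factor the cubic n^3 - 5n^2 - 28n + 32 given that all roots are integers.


Try integer roots (divisors of 32). n=1: p(1)=0.
Divide out (n - 1): quotient is n^2 - 4n - 32.
Factor the quadratic: (n + 4)(n - 8)
Result: (n - 1)(n + 4)(n - 8)


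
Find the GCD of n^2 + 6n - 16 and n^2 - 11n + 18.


Factor each:
  n^2 + 6n - 16 = (n - 2)(n + 8)
  n^2 - 11n + 18 = (n - 2)(n - 9)
Common monic factor: n - 2


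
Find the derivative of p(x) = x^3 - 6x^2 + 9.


Apply the power rule term by term:
  d/dx(x^3) = 3x^2
  d/dx(-6x^2) = -12x
  d/dx(9) = 0
p'(x) = 3x^2 - 12x


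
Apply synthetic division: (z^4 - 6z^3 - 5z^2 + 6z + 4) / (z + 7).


Synthetic division with c = -7. Coefficients: 1, -6, -5, 6, 4
Bring down 1.
  1 * -7 = -7; -7 - 6 = -13
  -13 * -7 = 91; 91 - 5 = 86
  86 * -7 = -602; -602 + 6 = -596
  -596 * -7 = 4172; 4172 + 4 = 4176
Quotient: z^3 - 13z^2 + 86z - 596, Remainder: 4176


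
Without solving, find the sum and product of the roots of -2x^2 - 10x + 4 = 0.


For ax^2+bx+c=0: sum = -b/a, product = c/a.
a=-2, b=-10, c=4
Sum = -(-10)/-2 = -5
Product = (4)/-2 = -2


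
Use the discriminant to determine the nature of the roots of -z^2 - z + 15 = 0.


D = b^2 - 4ac = (-1)^2 - 4(-1)(15) = 1 + 60 = 61
Since D > 0: two distinct irrational roots


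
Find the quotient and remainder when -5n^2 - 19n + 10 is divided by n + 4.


(-5n^2 - 19n + 10) / (n + 4)
Step 1: -5n * (n + 4) = -5n^2 - 20n; subtract.
Step 2: 1 * (n + 4) = n + 4; subtract.
Quotient: -5n + 1, Remainder: 6


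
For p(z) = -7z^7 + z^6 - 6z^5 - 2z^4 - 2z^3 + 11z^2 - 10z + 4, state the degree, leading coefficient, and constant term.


Highest power of z is 7, with coefficient -7. Constant term is 4.
Degree = 7, leading coefficient = -7, constant term = 4


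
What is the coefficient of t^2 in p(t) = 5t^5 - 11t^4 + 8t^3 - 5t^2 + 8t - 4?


Read off the coefficient of t^2: -5


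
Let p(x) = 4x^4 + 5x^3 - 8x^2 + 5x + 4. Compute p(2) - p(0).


p(2) = 86
p(0) = 4
p(2) - p(0) = 86 - 4 = 82


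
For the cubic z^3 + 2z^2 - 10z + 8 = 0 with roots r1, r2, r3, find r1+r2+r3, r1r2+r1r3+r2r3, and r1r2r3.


Monic cubic z^3+bz^2+cz+d=0: sum=-b, pairwise sum=c, product=-d.
b=2, c=-10, d=8
r1+r2+r3 = -2
r1r2+r1r3+r2r3 = -10
r1r2r3 = -8


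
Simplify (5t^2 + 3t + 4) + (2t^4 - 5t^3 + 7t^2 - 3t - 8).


Align terms by degree and add:
  5t^2 + 3t + 4
+ 2t^4 - 5t^3 + 7t^2 - 3t - 8
= 2t^4 - 5t^3 + 12t^2 - 4


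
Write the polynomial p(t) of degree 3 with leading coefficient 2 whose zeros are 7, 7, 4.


p(t) = 2(t - 7)(t - 7)(t - 4)
Expand: 2t^3 - 36t^2 + 210t - 392


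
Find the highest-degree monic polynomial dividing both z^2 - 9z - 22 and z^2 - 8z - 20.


Factor each:
  z^2 - 9z - 22 = (z + 2)(z - 11)
  z^2 - 8z - 20 = (z + 2)(z - 10)
Common monic factor: z + 2


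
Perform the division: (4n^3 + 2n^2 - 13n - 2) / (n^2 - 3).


(4n^3 + 2n^2 - 13n - 2) / (n^2 - 3)
Step 1: 4n * (n^2 - 3) = 4n^3 - 12n; subtract.
Step 2: 2 * (n^2 - 3) = 2n^2 - 6; subtract.
Quotient: 4n + 2, Remainder: -n + 4


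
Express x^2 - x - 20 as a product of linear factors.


Roots satisfy r1 + r2 = -b/a = 1 and r1*r2 = c/a = -20.
So r1 = -4, r2 = 5.
x^2 - x - 20 = (x - r1)(x - r2) = (x + 4)(x - 5)


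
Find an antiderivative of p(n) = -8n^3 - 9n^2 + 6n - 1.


Reverse power rule on each term:
  ∫ -8n^3 dn = -2n^4
  ∫ -9n^2 dn = -3n^3
  ∫ 6n dn = 3n^2
  ∫ -1 dn = -n
F(n) = -2n^4 - 3n^3 + 3n^2 - n + C


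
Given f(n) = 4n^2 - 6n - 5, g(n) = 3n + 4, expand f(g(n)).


Substitute g(n) into f:
f(g(n)) = 4*(3n + 4)^2 + (-6)*(3n + 4) + (-5)
(3n + 4)^2 = 9n^2 + 24n + 16
Expand and combine: 36n^2 + 78n + 35


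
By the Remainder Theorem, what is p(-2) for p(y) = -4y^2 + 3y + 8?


By the Remainder Theorem, the remainder equals p(-2):
  -4*(-2)^2 = -16
  3*(-2)^1 = -6
  constant: 8
Sum: -16 - 6 + 8 = -14


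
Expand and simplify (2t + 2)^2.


Expand (2t + 2)^2 by repeated multiplication:
= 4t^2 + 8t + 4


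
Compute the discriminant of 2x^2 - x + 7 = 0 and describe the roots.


D = b^2 - 4ac = (-1)^2 - 4(2)(7) = 1 - 56 = -55
Since D < 0: two complex conjugate roots (no real roots)


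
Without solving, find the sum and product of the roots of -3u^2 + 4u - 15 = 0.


For au^2+bu+c=0: sum = -b/a, product = c/a.
a=-3, b=4, c=-15
Sum = -(4)/-3 = 4/3
Product = (-15)/-3 = 5


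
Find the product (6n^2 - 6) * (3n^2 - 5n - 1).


Distribute each term of the first polynomial:
  (6n^2)(3n^2 - 5n - 1) = 18n^4 - 30n^3 - 6n^2
  (-6)(3n^2 - 5n - 1) = -18n^2 + 30n + 6
Sum: 18n^4 - 30n^3 - 24n^2 + 30n + 6


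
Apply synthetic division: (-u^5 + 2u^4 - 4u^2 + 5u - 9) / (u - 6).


Synthetic division with c = 6. Coefficients: -1, 2, 0, -4, 5, -9
Bring down -1.
  -1 * 6 = -6; -6 + 2 = -4
  -4 * 6 = -24; -24 + 0 = -24
  -24 * 6 = -144; -144 - 4 = -148
  -148 * 6 = -888; -888 + 5 = -883
  -883 * 6 = -5298; -5298 - 9 = -5307
Quotient: -u^4 - 4u^3 - 24u^2 - 148u - 883, Remainder: -5307


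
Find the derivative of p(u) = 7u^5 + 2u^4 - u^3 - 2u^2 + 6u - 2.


Apply the power rule term by term:
  d/du(7u^5) = 35u^4
  d/du(2u^4) = 8u^3
  d/du(-u^3) = -3u^2
  d/du(-2u^2) = -4u
  d/du(6u) = 6
  d/du(-2) = 0
p'(u) = 35u^4 + 8u^3 - 3u^2 - 4u + 6


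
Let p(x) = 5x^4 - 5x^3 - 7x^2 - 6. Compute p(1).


Using direct substitution:
  5 * (1)^4 = 5
  -5 * (1)^3 = -5
  -7 * (1)^2 = -7
  0 * (1)^1 = 0
  constant: -6
Sum = 5 - 5 - 7 + 0 - 6 = -13


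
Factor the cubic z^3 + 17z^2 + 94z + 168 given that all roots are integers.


Try integer roots (divisors of 168). z=-7: p(-7)=0.
Divide out (z + 7): quotient is z^2 + 10z + 24.
Factor the quadratic: (z + 4)(z + 6)
Result: (z + 7)(z + 4)(z + 6)


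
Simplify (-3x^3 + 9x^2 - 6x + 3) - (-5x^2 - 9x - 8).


Distribute the minus sign:
  (-3x^3 + 9x^2 - 6x + 3)
- (-5x^2 - 9x - 8)
Negate second polynomial: 5x^2 + 9x + 8
Add: -3x^3 + 14x^2 + 3x + 11


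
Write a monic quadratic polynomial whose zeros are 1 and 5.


p(z) = (z - 1)(z - 5)
Expand: z^2 - 6z + 5


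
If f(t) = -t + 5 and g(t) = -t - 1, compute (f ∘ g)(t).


Substitute g(t) into f:
f(g(t)) = -1*(-t - 1) + 5
Expand and combine: t + 6


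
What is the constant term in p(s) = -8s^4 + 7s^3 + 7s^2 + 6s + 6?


Read off the constant term: 6


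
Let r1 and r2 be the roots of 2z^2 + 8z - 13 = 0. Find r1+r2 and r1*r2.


For az^2+bz+c=0: sum = -b/a, product = c/a.
a=2, b=8, c=-13
Sum = -(8)/2 = -4
Product = (-13)/2 = -13/2


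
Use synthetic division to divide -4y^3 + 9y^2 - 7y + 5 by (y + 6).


Synthetic division with c = -6. Coefficients: -4, 9, -7, 5
Bring down -4.
  -4 * -6 = 24; 24 + 9 = 33
  33 * -6 = -198; -198 - 7 = -205
  -205 * -6 = 1230; 1230 + 5 = 1235
Quotient: -4y^2 + 33y - 205, Remainder: 1235


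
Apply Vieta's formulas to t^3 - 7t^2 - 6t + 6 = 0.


Monic cubic t^3+bt^2+ct+d=0: sum=-b, pairwise sum=c, product=-d.
b=-7, c=-6, d=6
r1+r2+r3 = 7
r1r2+r1r3+r2r3 = -6
r1r2r3 = -6


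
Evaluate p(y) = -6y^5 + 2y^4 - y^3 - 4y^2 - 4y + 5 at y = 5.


Using direct substitution:
  -6 * (5)^5 = -18750
  2 * (5)^4 = 1250
  -1 * (5)^3 = -125
  -4 * (5)^2 = -100
  -4 * (5)^1 = -20
  constant: 5
Sum = -18750 + 1250 - 125 - 100 - 20 + 5 = -17740


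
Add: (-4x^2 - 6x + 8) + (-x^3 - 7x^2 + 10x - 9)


Align terms by degree and add:
  -4x^2 - 6x + 8
  -x^3 - 7x^2 + 10x - 9
= -x^3 - 11x^2 + 4x - 1


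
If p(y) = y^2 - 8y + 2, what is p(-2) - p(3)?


p(-2) = 22
p(3) = -13
p(-2) - p(3) = 22 + 13 = 35


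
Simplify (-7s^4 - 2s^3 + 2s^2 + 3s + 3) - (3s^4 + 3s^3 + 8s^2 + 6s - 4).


Distribute the minus sign:
  (-7s^4 - 2s^3 + 2s^2 + 3s + 3)
- (3s^4 + 3s^3 + 8s^2 + 6s - 4)
Negate second polynomial: -3s^4 - 3s^3 - 8s^2 - 6s + 4
Add: -10s^4 - 5s^3 - 6s^2 - 3s + 7


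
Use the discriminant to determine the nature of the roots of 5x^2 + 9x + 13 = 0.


D = b^2 - 4ac = (9)^2 - 4(5)(13) = 81 - 260 = -179
Since D < 0: two complex conjugate roots (no real roots)


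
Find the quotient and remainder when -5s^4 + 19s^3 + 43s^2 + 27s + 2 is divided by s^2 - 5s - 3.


(-5s^4 + 19s^3 + 43s^2 + 27s + 2) / (s^2 - 5s - 3)
Step 1: -5s^2 * (s^2 - 5s - 3) = -5s^4 + 25s^3 + 15s^2; subtract.
Step 2: -6s * (s^2 - 5s - 3) = -6s^3 + 30s^2 + 18s; subtract.
Step 3: -2 * (s^2 - 5s - 3) = -2s^2 + 10s + 6; subtract.
Quotient: -5s^2 - 6s - 2, Remainder: -s - 4


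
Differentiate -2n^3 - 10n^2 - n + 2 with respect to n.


Apply the power rule term by term:
  d/dn(-2n^3) = -6n^2
  d/dn(-10n^2) = -20n
  d/dn(-n) = -1
  d/dn(2) = 0
p'(n) = -6n^2 - 20n - 1


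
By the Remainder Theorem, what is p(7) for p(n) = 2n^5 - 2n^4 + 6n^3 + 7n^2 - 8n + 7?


By the Remainder Theorem, the remainder equals p(7):
  2*(7)^5 = 33614
  -2*(7)^4 = -4802
  6*(7)^3 = 2058
  7*(7)^2 = 343
  -8*(7)^1 = -56
  constant: 7
Sum: 33614 - 4802 + 2058 + 343 - 56 + 7 = 31164


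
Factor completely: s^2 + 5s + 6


Roots satisfy r1 + r2 = -b/a = -5 and r1*r2 = c/a = 6.
So r1 = -2, r2 = -3.
s^2 + 5s + 6 = (s - r1)(s - r2) = (s + 2)(s + 3)


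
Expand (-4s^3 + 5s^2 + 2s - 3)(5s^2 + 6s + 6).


Distribute each term of the first polynomial:
  (-4s^3)(5s^2 + 6s + 6) = -20s^5 - 24s^4 - 24s^3
  (5s^2)(5s^2 + 6s + 6) = 25s^4 + 30s^3 + 30s^2
  (2s)(5s^2 + 6s + 6) = 10s^3 + 12s^2 + 12s
  (-3)(5s^2 + 6s + 6) = -15s^2 - 18s - 18
Sum: -20s^5 + s^4 + 16s^3 + 27s^2 - 6s - 18


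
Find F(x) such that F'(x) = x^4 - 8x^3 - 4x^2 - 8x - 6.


Reverse power rule on each term:
  ∫ x^4 dx = (1/5)x^5
  ∫ -8x^3 dx = -2x^4
  ∫ -4x^2 dx = -(4/3)x^3
  ∫ -8x dx = -4x^2
  ∫ -6 dx = -6x
F(x) = (1/5)x^5 - 2x^4 - (4/3)x^3 - 4x^2 - 6x + C


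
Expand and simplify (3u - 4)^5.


Expand (3u - 4)^5 by repeated multiplication:
  (3u - 4)^2 = 9u^2 - 24u + 16
  (3u - 4)^3 = 27u^3 - 108u^2 + 144u - 64
  (3u - 4)^4 = 81u^4 - 432u^3 + 864u^2 - 768u + 256
= 243u^5 - 1620u^4 + 4320u^3 - 5760u^2 + 3840u - 1024


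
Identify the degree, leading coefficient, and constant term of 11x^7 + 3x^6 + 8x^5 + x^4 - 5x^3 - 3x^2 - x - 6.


Highest power of x is 7, with coefficient 11. Constant term is -6.
Degree = 7, leading coefficient = 11, constant term = -6


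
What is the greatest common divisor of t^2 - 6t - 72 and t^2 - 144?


Factor each:
  t^2 - 6t - 72 = (t - 12)(t + 6)
  t^2 - 144 = (t - 12)(t + 12)
Common monic factor: t - 12


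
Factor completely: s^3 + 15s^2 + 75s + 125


Try integer roots (divisors of 125). s=-5: p(-5)=0.
Divide out (s + 5): quotient is s^2 + 10s + 25.
Factor the quadratic: (s + 5)(s + 5)
Result: (s + 5)(s + 5)(s + 5)


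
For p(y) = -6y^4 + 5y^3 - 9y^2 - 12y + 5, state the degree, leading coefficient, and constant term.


Highest power of y is 4, with coefficient -6. Constant term is 5.
Degree = 4, leading coefficient = -6, constant term = 5


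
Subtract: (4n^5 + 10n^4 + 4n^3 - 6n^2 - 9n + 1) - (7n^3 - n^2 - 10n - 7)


Distribute the minus sign:
  (4n^5 + 10n^4 + 4n^3 - 6n^2 - 9n + 1)
- (7n^3 - n^2 - 10n - 7)
Negate second polynomial: -7n^3 + n^2 + 10n + 7
Add: 4n^5 + 10n^4 - 3n^3 - 5n^2 + n + 8


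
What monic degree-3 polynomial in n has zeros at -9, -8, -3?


p(n) = (n + 9)(n + 8)(n + 3)
Expand: n^3 + 20n^2 + 123n + 216


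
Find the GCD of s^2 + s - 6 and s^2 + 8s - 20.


Factor each:
  s^2 + s - 6 = (s - 2)(s + 3)
  s^2 + 8s - 20 = (s - 2)(s + 10)
Common monic factor: s - 2


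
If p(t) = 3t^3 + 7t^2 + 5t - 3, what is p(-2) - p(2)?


p(-2) = -9
p(2) = 59
p(-2) - p(2) = -9 - 59 = -68


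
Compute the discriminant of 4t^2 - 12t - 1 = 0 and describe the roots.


D = b^2 - 4ac = (-12)^2 - 4(4)(-1) = 144 + 16 = 160
Since D > 0: two distinct irrational roots


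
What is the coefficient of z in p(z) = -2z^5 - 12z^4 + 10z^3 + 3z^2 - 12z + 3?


Read off the coefficient of z: -12


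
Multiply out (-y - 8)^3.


Expand (-y - 8)^3 by repeated multiplication:
  (-y - 8)^2 = y^2 + 16y + 64
= -y^3 - 24y^2 - 192y - 512


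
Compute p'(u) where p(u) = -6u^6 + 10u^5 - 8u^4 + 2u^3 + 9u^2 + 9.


Apply the power rule term by term:
  d/du(-6u^6) = -36u^5
  d/du(10u^5) = 50u^4
  d/du(-8u^4) = -32u^3
  d/du(2u^3) = 6u^2
  d/du(9u^2) = 18u
  d/du(9) = 0
p'(u) = -36u^5 + 50u^4 - 32u^3 + 6u^2 + 18u


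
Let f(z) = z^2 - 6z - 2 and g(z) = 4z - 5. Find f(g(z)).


Substitute g(z) into f:
f(g(z)) = 1*(4z - 5)^2 + (-6)*(4z - 5) + (-2)
(4z - 5)^2 = 16z^2 - 40z + 25
Expand and combine: 16z^2 - 64z + 53


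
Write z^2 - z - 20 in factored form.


Roots satisfy r1 + r2 = -b/a = 1 and r1*r2 = c/a = -20.
So r1 = 5, r2 = -4.
z^2 - z - 20 = (z - r1)(z - r2) = (z - 5)(z + 4)


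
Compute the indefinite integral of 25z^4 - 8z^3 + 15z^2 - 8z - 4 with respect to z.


Reverse power rule on each term:
  ∫ 25z^4 dz = 5z^5
  ∫ -8z^3 dz = -2z^4
  ∫ 15z^2 dz = 5z^3
  ∫ -8z dz = -4z^2
  ∫ -4 dz = -4z
F(z) = 5z^5 - 2z^4 + 5z^3 - 4z^2 - 4z + C


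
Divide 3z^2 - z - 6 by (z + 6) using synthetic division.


Synthetic division with c = -6. Coefficients: 3, -1, -6
Bring down 3.
  3 * -6 = -18; -18 - 1 = -19
  -19 * -6 = 114; 114 - 6 = 108
Quotient: 3z - 19, Remainder: 108


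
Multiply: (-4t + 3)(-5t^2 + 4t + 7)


Distribute each term of the first polynomial:
  (-4t)(-5t^2 + 4t + 7) = 20t^3 - 16t^2 - 28t
  (3)(-5t^2 + 4t + 7) = -15t^2 + 12t + 21
Sum: 20t^3 - 31t^2 - 16t + 21


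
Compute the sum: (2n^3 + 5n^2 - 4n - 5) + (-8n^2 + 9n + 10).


Align terms by degree and add:
  2n^3 + 5n^2 - 4n - 5
  -8n^2 + 9n + 10
= 2n^3 - 3n^2 + 5n + 5


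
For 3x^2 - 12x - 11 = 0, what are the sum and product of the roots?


For ax^2+bx+c=0: sum = -b/a, product = c/a.
a=3, b=-12, c=-11
Sum = -(-12)/3 = 4
Product = (-11)/3 = -11/3


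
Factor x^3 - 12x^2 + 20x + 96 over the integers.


Try integer roots (divisors of 96). x=6: p(6)=0.
Divide out (x - 6): quotient is x^2 - 6x - 16.
Factor the quadratic: (x - 8)(x + 2)
Result: (x - 6)(x - 8)(x + 2)


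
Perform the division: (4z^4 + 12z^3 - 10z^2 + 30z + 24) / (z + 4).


(4z^4 + 12z^3 - 10z^2 + 30z + 24) / (z + 4)
Step 1: 4z^3 * (z + 4) = 4z^4 + 16z^3; subtract.
Step 2: -4z^2 * (z + 4) = -4z^3 - 16z^2; subtract.
Step 3: 6z * (z + 4) = 6z^2 + 24z; subtract.
Step 4: 6 * (z + 4) = 6z + 24; subtract.
Quotient: 4z^3 - 4z^2 + 6z + 6, Remainder: 0


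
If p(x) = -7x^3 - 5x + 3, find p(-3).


Using direct substitution:
  -7 * (-3)^3 = 189
  0 * (-3)^2 = 0
  -5 * (-3)^1 = 15
  constant: 3
Sum = 189 + 0 + 15 + 3 = 207


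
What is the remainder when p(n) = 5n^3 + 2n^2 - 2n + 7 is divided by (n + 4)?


By the Remainder Theorem, the remainder equals p(-4):
  5*(-4)^3 = -320
  2*(-4)^2 = 32
  -2*(-4)^1 = 8
  constant: 7
Sum: -320 + 32 + 8 + 7 = -273


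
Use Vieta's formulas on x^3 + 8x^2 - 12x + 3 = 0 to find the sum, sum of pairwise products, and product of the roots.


Monic cubic x^3+bx^2+cx+d=0: sum=-b, pairwise sum=c, product=-d.
b=8, c=-12, d=3
r1+r2+r3 = -8
r1r2+r1r3+r2r3 = -12
r1r2r3 = -3


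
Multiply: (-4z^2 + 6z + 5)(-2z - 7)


Distribute each term of the first polynomial:
  (-4z^2)(-2z - 7) = 8z^3 + 28z^2
  (6z)(-2z - 7) = -12z^2 - 42z
  (5)(-2z - 7) = -10z - 35
Sum: 8z^3 + 16z^2 - 52z - 35


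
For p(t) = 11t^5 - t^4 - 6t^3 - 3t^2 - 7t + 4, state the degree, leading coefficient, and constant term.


Highest power of t is 5, with coefficient 11. Constant term is 4.
Degree = 5, leading coefficient = 11, constant term = 4


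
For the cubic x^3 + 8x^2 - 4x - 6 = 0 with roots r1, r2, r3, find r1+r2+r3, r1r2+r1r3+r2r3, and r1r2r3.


Monic cubic x^3+bx^2+cx+d=0: sum=-b, pairwise sum=c, product=-d.
b=8, c=-4, d=-6
r1+r2+r3 = -8
r1r2+r1r3+r2r3 = -4
r1r2r3 = 6


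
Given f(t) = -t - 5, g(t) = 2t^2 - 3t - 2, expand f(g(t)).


Substitute g(t) into f:
f(g(t)) = -1*(2t^2 - 3t - 2) + (-5)
Expand and combine: -2t^2 + 3t - 3


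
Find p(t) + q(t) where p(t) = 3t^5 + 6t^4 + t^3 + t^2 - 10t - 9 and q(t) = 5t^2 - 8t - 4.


Align terms by degree and add:
  3t^5 + 6t^4 + t^3 + t^2 - 10t - 9
+ 5t^2 - 8t - 4
= 3t^5 + 6t^4 + t^3 + 6t^2 - 18t - 13


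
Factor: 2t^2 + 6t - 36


Roots satisfy r1 + r2 = -b/a = -3 and r1*r2 = c/a = -18.
So r1 = -6, r2 = 3.
2t^2 + 6t - 36 = 2(t - r1)(t - r2) = 2(t + 6)(t - 3)


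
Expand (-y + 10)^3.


Expand (-y + 10)^3 by repeated multiplication:
  (-y + 10)^2 = y^2 - 20y + 100
= -y^3 + 30y^2 - 300y + 1000


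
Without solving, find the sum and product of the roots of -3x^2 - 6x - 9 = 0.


For ax^2+bx+c=0: sum = -b/a, product = c/a.
a=-3, b=-6, c=-9
Sum = -(-6)/-3 = -2
Product = (-9)/-3 = 3


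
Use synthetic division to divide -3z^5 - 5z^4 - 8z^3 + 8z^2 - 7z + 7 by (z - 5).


Synthetic division with c = 5. Coefficients: -3, -5, -8, 8, -7, 7
Bring down -3.
  -3 * 5 = -15; -15 - 5 = -20
  -20 * 5 = -100; -100 - 8 = -108
  -108 * 5 = -540; -540 + 8 = -532
  -532 * 5 = -2660; -2660 - 7 = -2667
  -2667 * 5 = -13335; -13335 + 7 = -13328
Quotient: -3z^4 - 20z^3 - 108z^2 - 532z - 2667, Remainder: -13328


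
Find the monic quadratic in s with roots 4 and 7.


p(s) = (s - 4)(s - 7)
Expand: s^2 - 11s + 28


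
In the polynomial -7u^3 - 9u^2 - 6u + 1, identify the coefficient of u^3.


Read off the coefficient of u^3: -7


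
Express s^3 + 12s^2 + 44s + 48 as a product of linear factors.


Try integer roots (divisors of 48). s=-6: p(-6)=0.
Divide out (s + 6): quotient is s^2 + 6s + 8.
Factor the quadratic: (s + 2)(s + 4)
Result: (s + 6)(s + 2)(s + 4)


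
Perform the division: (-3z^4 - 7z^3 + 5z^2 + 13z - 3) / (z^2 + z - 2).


(-3z^4 - 7z^3 + 5z^2 + 13z - 3) / (z^2 + z - 2)
Step 1: -3z^2 * (z^2 + z - 2) = -3z^4 - 3z^3 + 6z^2; subtract.
Step 2: -4z * (z^2 + z - 2) = -4z^3 - 4z^2 + 8z; subtract.
Step 3: 3 * (z^2 + z - 2) = 3z^2 + 3z - 6; subtract.
Quotient: -3z^2 - 4z + 3, Remainder: 2z + 3


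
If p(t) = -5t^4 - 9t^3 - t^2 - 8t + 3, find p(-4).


Using direct substitution:
  -5 * (-4)^4 = -1280
  -9 * (-4)^3 = 576
  -1 * (-4)^2 = -16
  -8 * (-4)^1 = 32
  constant: 3
Sum = -1280 + 576 - 16 + 32 + 3 = -685


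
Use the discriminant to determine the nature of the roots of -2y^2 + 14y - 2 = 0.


D = b^2 - 4ac = (14)^2 - 4(-2)(-2) = 196 - 16 = 180
Since D > 0: two distinct irrational roots


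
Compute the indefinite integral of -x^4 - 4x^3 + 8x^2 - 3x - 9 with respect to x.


Reverse power rule on each term:
  ∫ -x^4 dx = -(1/5)x^5
  ∫ -4x^3 dx = -x^4
  ∫ 8x^2 dx = (8/3)x^3
  ∫ -3x dx = -(3/2)x^2
  ∫ -9 dx = -9x
F(x) = -(1/5)x^5 - x^4 + (8/3)x^3 - (3/2)x^2 - 9x + C


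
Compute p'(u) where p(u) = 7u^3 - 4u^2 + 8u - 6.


Apply the power rule term by term:
  d/du(7u^3) = 21u^2
  d/du(-4u^2) = -8u
  d/du(8u) = 8
  d/du(-6) = 0
p'(u) = 21u^2 - 8u + 8


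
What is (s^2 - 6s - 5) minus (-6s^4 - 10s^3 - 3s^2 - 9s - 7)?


Distribute the minus sign:
  (s^2 - 6s - 5)
- (-6s^4 - 10s^3 - 3s^2 - 9s - 7)
Negate second polynomial: 6s^4 + 10s^3 + 3s^2 + 9s + 7
Add: 6s^4 + 10s^3 + 4s^2 + 3s + 2


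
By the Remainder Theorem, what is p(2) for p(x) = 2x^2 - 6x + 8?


By the Remainder Theorem, the remainder equals p(2):
  2*(2)^2 = 8
  -6*(2)^1 = -12
  constant: 8
Sum: 8 - 12 + 8 = 4


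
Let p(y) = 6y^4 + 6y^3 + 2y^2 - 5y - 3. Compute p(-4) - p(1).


p(-4) = 1201
p(1) = 6
p(-4) - p(1) = 1201 - 6 = 1195


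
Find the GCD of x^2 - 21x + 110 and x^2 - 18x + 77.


Factor each:
  x^2 - 21x + 110 = (x - 11)(x - 10)
  x^2 - 18x + 77 = (x - 11)(x - 7)
Common monic factor: x - 11


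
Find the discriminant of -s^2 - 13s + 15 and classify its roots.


D = b^2 - 4ac = (-13)^2 - 4(-1)(15) = 169 + 60 = 229
Since D > 0: two distinct irrational roots


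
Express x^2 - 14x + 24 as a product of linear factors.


Roots satisfy r1 + r2 = -b/a = 14 and r1*r2 = c/a = 24.
So r1 = 12, r2 = 2.
x^2 - 14x + 24 = (x - r1)(x - r2) = (x - 12)(x - 2)


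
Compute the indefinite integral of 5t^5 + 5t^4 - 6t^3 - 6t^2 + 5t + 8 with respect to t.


Reverse power rule on each term:
  ∫ 5t^5 dt = (5/6)t^6
  ∫ 5t^4 dt = t^5
  ∫ -6t^3 dt = -(3/2)t^4
  ∫ -6t^2 dt = -2t^3
  ∫ 5t dt = (5/2)t^2
  ∫ 8 dt = 8t
F(t) = (5/6)t^6 + t^5 - (3/2)t^4 - 2t^3 + (5/2)t^2 + 8t + C


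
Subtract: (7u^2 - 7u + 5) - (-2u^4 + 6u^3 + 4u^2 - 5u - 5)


Distribute the minus sign:
  (7u^2 - 7u + 5)
- (-2u^4 + 6u^3 + 4u^2 - 5u - 5)
Negate second polynomial: 2u^4 - 6u^3 - 4u^2 + 5u + 5
Add: 2u^4 - 6u^3 + 3u^2 - 2u + 10


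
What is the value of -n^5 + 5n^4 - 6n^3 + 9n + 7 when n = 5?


Using direct substitution:
  -1 * (5)^5 = -3125
  5 * (5)^4 = 3125
  -6 * (5)^3 = -750
  0 * (5)^2 = 0
  9 * (5)^1 = 45
  constant: 7
Sum = -3125 + 3125 - 750 + 0 + 45 + 7 = -698


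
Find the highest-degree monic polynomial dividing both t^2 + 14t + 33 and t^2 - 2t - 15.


Factor each:
  t^2 + 14t + 33 = (t + 3)(t + 11)
  t^2 - 2t - 15 = (t + 3)(t - 5)
Common monic factor: t + 3


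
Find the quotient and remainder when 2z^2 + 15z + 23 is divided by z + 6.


(2z^2 + 15z + 23) / (z + 6)
Step 1: 2z * (z + 6) = 2z^2 + 12z; subtract.
Step 2: 3 * (z + 6) = 3z + 18; subtract.
Quotient: 2z + 3, Remainder: 5


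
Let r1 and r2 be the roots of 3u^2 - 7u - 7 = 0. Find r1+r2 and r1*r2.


For au^2+bu+c=0: sum = -b/a, product = c/a.
a=3, b=-7, c=-7
Sum = -(-7)/3 = 7/3
Product = (-7)/3 = -7/3


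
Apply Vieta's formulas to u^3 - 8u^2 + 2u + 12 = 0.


Monic cubic u^3+bu^2+cu+d=0: sum=-b, pairwise sum=c, product=-d.
b=-8, c=2, d=12
r1+r2+r3 = 8
r1r2+r1r3+r2r3 = 2
r1r2r3 = -12


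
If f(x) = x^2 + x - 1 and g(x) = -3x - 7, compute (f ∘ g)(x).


Substitute g(x) into f:
f(g(x)) = 1*(-3x - 7)^2 + 1*(-3x - 7) + (-1)
(-3x - 7)^2 = 9x^2 + 42x + 49
Expand and combine: 9x^2 + 39x + 41


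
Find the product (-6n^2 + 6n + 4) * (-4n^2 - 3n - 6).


Distribute each term of the first polynomial:
  (-6n^2)(-4n^2 - 3n - 6) = 24n^4 + 18n^3 + 36n^2
  (6n)(-4n^2 - 3n - 6) = -24n^3 - 18n^2 - 36n
  (4)(-4n^2 - 3n - 6) = -16n^2 - 12n - 24
Sum: 24n^4 - 6n^3 + 2n^2 - 48n - 24


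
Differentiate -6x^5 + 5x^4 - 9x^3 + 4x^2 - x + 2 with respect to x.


Apply the power rule term by term:
  d/dx(-6x^5) = -30x^4
  d/dx(5x^4) = 20x^3
  d/dx(-9x^3) = -27x^2
  d/dx(4x^2) = 8x
  d/dx(-x) = -1
  d/dx(2) = 0
p'(x) = -30x^4 + 20x^3 - 27x^2 + 8x - 1
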